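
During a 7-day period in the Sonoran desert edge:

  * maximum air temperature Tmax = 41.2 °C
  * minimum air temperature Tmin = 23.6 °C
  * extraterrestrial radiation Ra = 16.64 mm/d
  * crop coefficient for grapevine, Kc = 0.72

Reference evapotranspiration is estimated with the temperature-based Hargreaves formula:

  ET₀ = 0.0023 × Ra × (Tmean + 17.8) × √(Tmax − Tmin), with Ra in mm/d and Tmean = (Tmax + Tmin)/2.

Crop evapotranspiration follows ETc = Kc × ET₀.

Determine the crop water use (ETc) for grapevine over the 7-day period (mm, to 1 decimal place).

40.6 mm

Tmean = (41.2 + 23.6)/2 = 32.40 °C
ET₀ = 0.0023 × 16.64 × (32.40 + 17.8) × √17.6 = 0.0023 × 16.64 × 50.20 × 4.1952 = 8.0600 mm/d
ETc = Kc × ET₀ = 0.72 × 8.0600 = 5.8032 mm/d
Over 7 days: 5.8032 × 7 = 40.622 mm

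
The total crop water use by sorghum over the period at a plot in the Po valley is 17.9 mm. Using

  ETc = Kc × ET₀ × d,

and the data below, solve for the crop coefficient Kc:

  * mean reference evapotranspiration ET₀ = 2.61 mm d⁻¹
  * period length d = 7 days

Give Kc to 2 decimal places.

ETc = Kc × ET₀ × d  ⇒  Kc = ETc / (ET₀ × d)
Kc = 17.9 / (2.61 × 7) = 17.9 / 18.27 = 0.9797

0.98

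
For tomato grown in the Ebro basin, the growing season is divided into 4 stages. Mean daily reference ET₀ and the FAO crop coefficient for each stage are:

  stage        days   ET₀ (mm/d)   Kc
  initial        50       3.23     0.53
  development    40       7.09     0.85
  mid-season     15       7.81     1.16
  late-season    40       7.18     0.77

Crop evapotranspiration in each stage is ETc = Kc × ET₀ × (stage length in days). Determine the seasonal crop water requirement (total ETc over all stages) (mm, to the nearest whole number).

684 mm

initial: 0.53 × 3.23 × 50 = 85.60 mm
development: 0.85 × 7.09 × 40 = 241.06 mm
mid-season: 1.16 × 7.81 × 15 = 135.89 mm
late-season: 0.77 × 7.18 × 40 = 221.14 mm
Seasonal total = 683.69 mm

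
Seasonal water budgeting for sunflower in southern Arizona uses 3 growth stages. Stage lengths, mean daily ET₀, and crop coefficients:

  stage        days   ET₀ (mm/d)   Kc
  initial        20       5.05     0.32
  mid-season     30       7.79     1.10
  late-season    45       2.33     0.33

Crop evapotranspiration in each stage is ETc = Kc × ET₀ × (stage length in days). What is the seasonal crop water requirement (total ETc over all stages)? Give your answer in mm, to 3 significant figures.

initial: 0.32 × 5.05 × 20 = 32.32 mm
mid-season: 1.10 × 7.79 × 30 = 257.07 mm
late-season: 0.33 × 2.33 × 45 = 34.60 mm
Seasonal total = 323.99 mm

324 mm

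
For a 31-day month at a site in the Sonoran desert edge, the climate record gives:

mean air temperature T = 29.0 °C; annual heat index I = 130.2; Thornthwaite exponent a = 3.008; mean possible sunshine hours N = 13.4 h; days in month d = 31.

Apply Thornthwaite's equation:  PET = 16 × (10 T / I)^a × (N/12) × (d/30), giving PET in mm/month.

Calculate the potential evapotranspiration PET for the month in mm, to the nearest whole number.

10T/I = 10 × 29.0 / 130.2 = 2.2273
(10T/I)^a = 2.2273^3.008 = 11.1203
Uncorrected PET = 16 × 11.1203 = 177.925 mm
Correction = (N/12)(d/30) = (13.4/12)(31/30) = 1.1539
PET = 177.925 × 1.1539 = 205.308 mm/month

205 mm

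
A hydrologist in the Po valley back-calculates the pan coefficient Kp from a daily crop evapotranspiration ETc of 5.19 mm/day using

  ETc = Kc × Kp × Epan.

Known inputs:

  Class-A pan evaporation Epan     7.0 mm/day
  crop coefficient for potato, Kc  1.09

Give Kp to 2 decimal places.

ETc = Kc × Kp × Epan  ⇒  Kp = ETc / (Kc × Epan)
Kp = 5.19 / (1.09 × 7.0) = 5.19 / 7.630 = 0.6802

0.68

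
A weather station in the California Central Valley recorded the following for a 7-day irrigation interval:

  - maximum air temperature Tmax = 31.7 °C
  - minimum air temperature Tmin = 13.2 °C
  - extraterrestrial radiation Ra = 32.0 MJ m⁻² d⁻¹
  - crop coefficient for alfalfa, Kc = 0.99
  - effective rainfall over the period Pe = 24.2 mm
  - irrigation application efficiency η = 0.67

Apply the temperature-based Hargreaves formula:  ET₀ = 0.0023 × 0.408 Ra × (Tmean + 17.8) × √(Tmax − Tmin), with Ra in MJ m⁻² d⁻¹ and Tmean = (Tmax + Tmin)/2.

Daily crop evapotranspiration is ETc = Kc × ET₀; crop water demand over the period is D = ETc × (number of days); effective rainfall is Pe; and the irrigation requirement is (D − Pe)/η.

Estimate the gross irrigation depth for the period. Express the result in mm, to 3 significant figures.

17.7 mm

Tmean = (31.7 + 13.2)/2 = 22.45 °C
0.408 Ra = 0.408 × 32.0 = 13.0560 mm/d equivalent
ET₀ = 0.0023 × 13.0560 × (22.45 + 17.8) × √18.5 = 0.0023 × 13.0560 × 40.25 × 4.3012 = 5.1987 mm/d
ETc = Kc × ET₀ = 0.99 × 5.1987 = 5.1467 mm/d
Crop demand D = ETc × 7 d = 5.1467 × 7 = 36.027 mm
D − Pe = 36.027 − 24.2 = 11.827 mm
Gross irrigation = 11.827 / 0.67 = 17.652 mm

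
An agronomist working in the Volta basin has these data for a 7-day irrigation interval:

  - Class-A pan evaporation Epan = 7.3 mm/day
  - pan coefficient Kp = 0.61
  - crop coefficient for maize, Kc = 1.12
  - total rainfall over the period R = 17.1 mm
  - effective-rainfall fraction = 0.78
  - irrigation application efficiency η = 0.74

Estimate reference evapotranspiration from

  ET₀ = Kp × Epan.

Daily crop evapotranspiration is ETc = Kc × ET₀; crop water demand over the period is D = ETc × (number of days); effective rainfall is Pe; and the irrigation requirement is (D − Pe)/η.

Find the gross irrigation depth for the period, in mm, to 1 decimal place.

ET₀ = 0.61 × 7.3 = 4.4530 mm/d
ETc = Kc × ET₀ = 1.12 × 4.4530 = 4.9874 mm/d
Crop demand D = ETc × 7 d = 4.9874 × 7 = 34.912 mm
Pe = 0.78 × 17.1 = 13.338 mm
D − Pe = 34.912 − 13.338 = 21.574 mm
Gross irrigation = 21.574 / 0.74 = 29.154 mm

29.2 mm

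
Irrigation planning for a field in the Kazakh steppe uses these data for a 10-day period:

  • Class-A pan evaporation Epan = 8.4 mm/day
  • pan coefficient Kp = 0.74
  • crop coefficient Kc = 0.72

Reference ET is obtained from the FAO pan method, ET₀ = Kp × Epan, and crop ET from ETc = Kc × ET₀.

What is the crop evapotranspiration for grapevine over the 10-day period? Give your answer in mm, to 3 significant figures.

ET₀ = 0.74 × 8.4 = 6.2160 mm/d
ETc = Kc × ET₀ = 0.72 × 6.2160 = 4.4755 mm/d
Over 10 days: 4.4755 × 10 = 44.755 mm

44.8 mm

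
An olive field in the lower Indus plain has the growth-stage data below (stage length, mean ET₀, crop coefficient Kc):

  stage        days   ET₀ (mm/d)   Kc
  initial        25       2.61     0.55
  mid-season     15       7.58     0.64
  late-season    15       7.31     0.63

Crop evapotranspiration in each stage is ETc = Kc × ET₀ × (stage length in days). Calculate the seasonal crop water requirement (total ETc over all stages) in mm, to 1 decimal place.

initial: 0.55 × 2.61 × 25 = 35.89 mm
mid-season: 0.64 × 7.58 × 15 = 72.77 mm
late-season: 0.63 × 7.31 × 15 = 69.08 mm
Seasonal total = 177.74 mm

177.7 mm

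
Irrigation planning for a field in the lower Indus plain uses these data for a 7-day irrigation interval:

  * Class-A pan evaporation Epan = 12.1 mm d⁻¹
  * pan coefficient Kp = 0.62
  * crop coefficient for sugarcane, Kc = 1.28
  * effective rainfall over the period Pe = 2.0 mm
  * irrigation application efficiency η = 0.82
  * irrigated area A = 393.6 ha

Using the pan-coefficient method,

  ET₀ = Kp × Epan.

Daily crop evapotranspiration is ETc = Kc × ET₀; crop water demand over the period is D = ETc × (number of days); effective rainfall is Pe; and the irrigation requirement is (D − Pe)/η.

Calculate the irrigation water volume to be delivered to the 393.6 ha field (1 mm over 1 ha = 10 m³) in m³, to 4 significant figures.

ET₀ = 0.62 × 12.1 = 7.5020 mm/d
ETc = Kc × ET₀ = 1.28 × 7.5020 = 9.6026 mm/d
Crop demand D = ETc × 7 d = 9.6026 × 7 = 67.218 mm
D − Pe = 67.218 − 2.0 = 65.218 mm
Gross irrigation = 65.218 / 0.82 = 79.534 mm
Volume = 79.534 mm × 393.6 ha × 10 = 313045.8 m³

313000 m³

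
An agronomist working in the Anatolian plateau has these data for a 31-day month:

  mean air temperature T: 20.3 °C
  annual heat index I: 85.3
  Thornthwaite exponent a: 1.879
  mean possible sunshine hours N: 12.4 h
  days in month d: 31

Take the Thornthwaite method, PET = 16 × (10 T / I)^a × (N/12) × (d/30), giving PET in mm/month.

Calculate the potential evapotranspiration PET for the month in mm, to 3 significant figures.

87.1 mm

10T/I = 10 × 20.3 / 85.3 = 2.3798
(10T/I)^a = 2.3798^1.879 = 5.0994
Uncorrected PET = 16 × 5.0994 = 81.590 mm
Correction = (N/12)(d/30) = (12.4/12)(31/30) = 1.0678
PET = 81.590 × 1.0678 = 87.122 mm/month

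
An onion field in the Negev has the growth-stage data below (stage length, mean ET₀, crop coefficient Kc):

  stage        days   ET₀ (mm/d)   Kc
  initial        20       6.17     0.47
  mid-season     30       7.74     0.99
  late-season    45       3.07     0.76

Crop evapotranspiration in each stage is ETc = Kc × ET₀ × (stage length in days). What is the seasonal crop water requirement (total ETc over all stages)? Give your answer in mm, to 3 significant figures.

393 mm

initial: 0.47 × 6.17 × 20 = 58.00 mm
mid-season: 0.99 × 7.74 × 30 = 229.88 mm
late-season: 0.76 × 3.07 × 45 = 104.99 mm
Seasonal total = 392.87 mm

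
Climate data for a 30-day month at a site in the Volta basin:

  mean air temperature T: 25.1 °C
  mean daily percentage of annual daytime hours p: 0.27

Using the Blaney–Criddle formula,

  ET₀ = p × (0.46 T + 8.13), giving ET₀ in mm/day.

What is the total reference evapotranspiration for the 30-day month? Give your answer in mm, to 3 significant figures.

ET₀ = 0.27 × (0.46 × 25.1 + 8.13) = 0.27 × 19.676 = 5.3125 mm/d
Monthly total = 5.3125 × 30 = 159.375 mm

159 mm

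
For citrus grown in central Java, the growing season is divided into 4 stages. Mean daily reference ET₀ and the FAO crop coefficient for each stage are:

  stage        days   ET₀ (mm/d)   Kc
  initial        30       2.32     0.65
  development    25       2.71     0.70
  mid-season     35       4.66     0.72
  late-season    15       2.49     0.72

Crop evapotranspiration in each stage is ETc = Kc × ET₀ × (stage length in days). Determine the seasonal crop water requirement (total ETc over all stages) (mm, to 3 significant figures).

237 mm

initial: 0.65 × 2.32 × 30 = 45.24 mm
development: 0.70 × 2.71 × 25 = 47.43 mm
mid-season: 0.72 × 4.66 × 35 = 117.43 mm
late-season: 0.72 × 2.49 × 15 = 26.89 mm
Seasonal total = 236.99 mm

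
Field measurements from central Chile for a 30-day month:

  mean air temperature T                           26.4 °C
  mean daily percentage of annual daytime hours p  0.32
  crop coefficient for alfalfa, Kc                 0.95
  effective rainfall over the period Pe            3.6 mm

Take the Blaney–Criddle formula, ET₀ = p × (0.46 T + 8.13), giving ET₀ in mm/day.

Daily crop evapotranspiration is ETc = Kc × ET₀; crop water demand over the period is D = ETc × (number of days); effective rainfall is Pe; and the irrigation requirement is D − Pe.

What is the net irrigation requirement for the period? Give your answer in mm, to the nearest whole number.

181 mm

ET₀ = 0.32 × (0.46 × 26.4 + 8.13) = 0.32 × 20.274 = 6.4877 mm/d
ETc = Kc × ET₀ = 0.95 × 6.4877 = 6.1633 mm/d
Crop demand D = ETc × 30 d = 6.1633 × 30 = 184.899 mm
D − Pe = 184.899 − 3.6 = 181.299 mm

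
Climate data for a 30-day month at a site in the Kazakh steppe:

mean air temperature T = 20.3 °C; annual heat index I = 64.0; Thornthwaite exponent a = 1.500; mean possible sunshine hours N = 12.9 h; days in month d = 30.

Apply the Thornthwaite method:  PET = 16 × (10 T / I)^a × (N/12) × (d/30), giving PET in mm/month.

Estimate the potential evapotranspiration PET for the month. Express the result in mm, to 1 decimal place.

10T/I = 10 × 20.3 / 64.0 = 3.1719
(10T/I)^a = 3.1719^1.500 = 5.6491
Uncorrected PET = 16 × 5.6491 = 90.386 mm
Correction = (N/12)(d/30) = (12.9/12)(30/30) = 1.0750
PET = 90.386 × 1.0750 = 97.165 mm/month

97.2 mm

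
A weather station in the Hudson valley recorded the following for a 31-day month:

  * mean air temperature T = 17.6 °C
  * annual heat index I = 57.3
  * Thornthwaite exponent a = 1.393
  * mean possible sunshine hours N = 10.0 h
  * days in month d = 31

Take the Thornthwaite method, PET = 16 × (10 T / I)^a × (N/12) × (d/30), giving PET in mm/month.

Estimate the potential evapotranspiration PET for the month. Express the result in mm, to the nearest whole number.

66 mm

10T/I = 10 × 17.6 / 57.3 = 3.0716
(10T/I)^a = 3.0716^1.393 = 4.7742
Uncorrected PET = 16 × 4.7742 = 76.387 mm
Correction = (N/12)(d/30) = (10.0/12)(31/30) = 0.8611
PET = 76.387 × 0.8611 = 65.777 mm/month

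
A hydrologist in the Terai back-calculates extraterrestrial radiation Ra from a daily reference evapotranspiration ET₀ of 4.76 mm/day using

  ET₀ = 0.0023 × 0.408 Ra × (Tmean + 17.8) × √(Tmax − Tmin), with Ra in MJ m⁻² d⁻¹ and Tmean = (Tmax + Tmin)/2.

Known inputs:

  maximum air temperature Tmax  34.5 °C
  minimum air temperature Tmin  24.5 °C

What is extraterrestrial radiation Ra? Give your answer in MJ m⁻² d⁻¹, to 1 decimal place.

33.9 MJ m⁻² d⁻¹

Tmean = (34.5+24.5)/2 = 29.50 °C; ΔT = 10.0
Ra = ET₀ / [0.0023 × 0.408 × (Tmean+17.8) × √ΔT]
   = 4.76 / (0.0023 × 0.408 × 47.30 × 3.1623) = 33.912 MJ m⁻² d⁻¹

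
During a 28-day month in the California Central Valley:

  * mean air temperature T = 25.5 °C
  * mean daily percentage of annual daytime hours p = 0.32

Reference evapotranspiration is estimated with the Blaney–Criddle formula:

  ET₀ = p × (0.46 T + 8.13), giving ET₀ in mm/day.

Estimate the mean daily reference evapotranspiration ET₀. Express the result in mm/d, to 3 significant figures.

ET₀ = 0.32 × (0.46 × 25.5 + 8.13) = 0.32 × 19.860 = 6.3552 mm/d

6.36 mm/d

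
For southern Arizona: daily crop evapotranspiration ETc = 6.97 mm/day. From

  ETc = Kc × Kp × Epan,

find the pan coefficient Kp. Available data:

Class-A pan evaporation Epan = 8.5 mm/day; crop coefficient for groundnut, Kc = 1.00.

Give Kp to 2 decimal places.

ETc = Kc × Kp × Epan  ⇒  Kp = ETc / (Kc × Epan)
Kp = 6.97 / (1.00 × 8.5) = 6.97 / 8.500 = 0.8200

0.82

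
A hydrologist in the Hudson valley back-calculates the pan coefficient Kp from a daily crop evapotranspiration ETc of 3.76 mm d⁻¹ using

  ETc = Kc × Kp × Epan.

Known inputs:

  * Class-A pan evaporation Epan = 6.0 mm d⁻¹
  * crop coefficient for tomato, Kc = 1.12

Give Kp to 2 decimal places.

0.56

ETc = Kc × Kp × Epan  ⇒  Kp = ETc / (Kc × Epan)
Kp = 3.76 / (1.12 × 6.0) = 3.76 / 6.720 = 0.5595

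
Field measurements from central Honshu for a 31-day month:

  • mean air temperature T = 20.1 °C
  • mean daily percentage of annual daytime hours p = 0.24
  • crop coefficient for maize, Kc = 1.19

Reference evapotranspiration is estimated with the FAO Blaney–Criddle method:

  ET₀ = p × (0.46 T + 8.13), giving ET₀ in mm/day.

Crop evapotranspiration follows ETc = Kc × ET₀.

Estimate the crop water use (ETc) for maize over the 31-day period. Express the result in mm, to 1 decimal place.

153.8 mm

ET₀ = 0.24 × (0.46 × 20.1 + 8.13) = 0.24 × 17.376 = 4.1702 mm/d
ETc = Kc × ET₀ = 1.19 × 4.1702 = 4.9625 mm/d
Over 31 days: 4.9625 × 31 = 153.838 mm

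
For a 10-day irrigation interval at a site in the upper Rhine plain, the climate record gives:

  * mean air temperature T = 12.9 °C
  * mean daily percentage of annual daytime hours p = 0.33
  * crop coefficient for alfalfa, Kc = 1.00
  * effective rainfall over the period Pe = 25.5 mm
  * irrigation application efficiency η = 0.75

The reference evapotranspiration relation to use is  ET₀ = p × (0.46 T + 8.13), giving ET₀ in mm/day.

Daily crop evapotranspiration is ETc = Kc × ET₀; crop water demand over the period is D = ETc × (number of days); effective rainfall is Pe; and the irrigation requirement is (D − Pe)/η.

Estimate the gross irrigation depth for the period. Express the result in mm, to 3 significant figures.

ET₀ = 0.33 × (0.46 × 12.9 + 8.13) = 0.33 × 14.064 = 4.6411 mm/d
ETc = Kc × ET₀ = 1.00 × 4.6411 = 4.6411 mm/d
Crop demand D = ETc × 10 d = 4.6411 × 10 = 46.411 mm
D − Pe = 46.411 − 25.5 = 20.911 mm
Gross irrigation = 20.911 / 0.75 = 27.881 mm

27.9 mm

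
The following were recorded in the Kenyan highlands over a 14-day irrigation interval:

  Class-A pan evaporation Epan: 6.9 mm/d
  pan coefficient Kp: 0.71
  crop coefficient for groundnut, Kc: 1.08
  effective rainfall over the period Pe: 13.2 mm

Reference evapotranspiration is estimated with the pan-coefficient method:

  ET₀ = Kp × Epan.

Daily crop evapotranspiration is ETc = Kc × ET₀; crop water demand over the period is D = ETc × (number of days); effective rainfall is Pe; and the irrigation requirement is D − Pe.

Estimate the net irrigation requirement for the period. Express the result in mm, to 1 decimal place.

ET₀ = 0.71 × 6.9 = 4.8990 mm/d
ETc = Kc × ET₀ = 1.08 × 4.8990 = 5.2909 mm/d
Crop demand D = ETc × 14 d = 5.2909 × 14 = 74.073 mm
D − Pe = 74.073 − 13.2 = 60.873 mm

60.9 mm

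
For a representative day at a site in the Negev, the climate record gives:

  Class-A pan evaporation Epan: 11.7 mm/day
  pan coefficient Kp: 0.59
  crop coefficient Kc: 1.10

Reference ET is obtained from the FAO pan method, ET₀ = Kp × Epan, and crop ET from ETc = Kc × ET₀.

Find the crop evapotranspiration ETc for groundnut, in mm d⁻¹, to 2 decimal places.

ET₀ = 0.59 × 11.7 = 6.9030 mm/d
ETc = Kc × ET₀ = 1.10 × 6.9030 = 7.5933 mm/d

7.59 mm d⁻¹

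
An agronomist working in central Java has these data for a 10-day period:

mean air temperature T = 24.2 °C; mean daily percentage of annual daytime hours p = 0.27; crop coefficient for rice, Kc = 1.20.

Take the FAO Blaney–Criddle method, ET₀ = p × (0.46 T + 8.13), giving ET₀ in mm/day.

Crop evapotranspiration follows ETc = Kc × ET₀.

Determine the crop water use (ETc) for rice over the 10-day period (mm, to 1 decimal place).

62.4 mm

ET₀ = 0.27 × (0.46 × 24.2 + 8.13) = 0.27 × 19.262 = 5.2007 mm/d
ETc = Kc × ET₀ = 1.20 × 5.2007 = 6.2408 mm/d
Over 10 days: 6.2408 × 10 = 62.408 mm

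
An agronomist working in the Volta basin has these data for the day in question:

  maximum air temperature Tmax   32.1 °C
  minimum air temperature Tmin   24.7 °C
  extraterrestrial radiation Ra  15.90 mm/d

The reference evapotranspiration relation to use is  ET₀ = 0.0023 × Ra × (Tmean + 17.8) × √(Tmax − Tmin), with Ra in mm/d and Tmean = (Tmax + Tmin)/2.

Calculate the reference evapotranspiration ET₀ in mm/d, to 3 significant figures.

Tmean = (32.1 + 24.7)/2 = 28.40 °C
ET₀ = 0.0023 × 15.90 × (28.40 + 17.8) × √7.4 = 0.0023 × 15.90 × 46.20 × 2.7203 = 4.5960 mm/d

4.60 mm/d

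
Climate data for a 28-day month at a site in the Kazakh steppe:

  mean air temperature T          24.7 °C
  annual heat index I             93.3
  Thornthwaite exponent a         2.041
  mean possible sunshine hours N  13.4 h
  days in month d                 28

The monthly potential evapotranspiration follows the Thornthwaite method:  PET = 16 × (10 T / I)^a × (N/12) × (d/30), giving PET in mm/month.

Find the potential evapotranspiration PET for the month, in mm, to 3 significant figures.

10T/I = 10 × 24.7 / 93.3 = 2.6474
(10T/I)^a = 2.6474^2.041 = 7.2942
Uncorrected PET = 16 × 7.2942 = 116.707 mm
Correction = (N/12)(d/30) = (13.4/12)(28/30) = 1.0422
PET = 116.707 × 1.0422 = 121.632 mm/month

122 mm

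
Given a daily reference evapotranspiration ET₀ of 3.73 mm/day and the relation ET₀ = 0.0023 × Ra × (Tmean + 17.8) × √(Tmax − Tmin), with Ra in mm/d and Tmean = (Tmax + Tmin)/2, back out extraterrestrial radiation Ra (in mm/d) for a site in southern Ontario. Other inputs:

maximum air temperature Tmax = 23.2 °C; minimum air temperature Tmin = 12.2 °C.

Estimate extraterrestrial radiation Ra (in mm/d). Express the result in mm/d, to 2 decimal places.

Tmean = 17.70 °C; √ΔT = 3.3166
Ra = ET₀ / [0.0023 × (Tmean+17.8) × √ΔT] = 3.73 / (0.0023 × 35.50 × 3.3166) = 13.774 mm/d

13.77 mm/d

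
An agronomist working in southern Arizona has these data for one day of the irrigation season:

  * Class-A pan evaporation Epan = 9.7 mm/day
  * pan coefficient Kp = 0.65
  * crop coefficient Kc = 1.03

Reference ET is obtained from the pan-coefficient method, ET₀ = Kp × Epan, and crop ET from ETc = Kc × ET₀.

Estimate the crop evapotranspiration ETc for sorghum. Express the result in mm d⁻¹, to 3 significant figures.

6.49 mm d⁻¹

ET₀ = 0.65 × 9.7 = 6.3050 mm/d
ETc = Kc × ET₀ = 1.03 × 6.3050 = 6.4942 mm/d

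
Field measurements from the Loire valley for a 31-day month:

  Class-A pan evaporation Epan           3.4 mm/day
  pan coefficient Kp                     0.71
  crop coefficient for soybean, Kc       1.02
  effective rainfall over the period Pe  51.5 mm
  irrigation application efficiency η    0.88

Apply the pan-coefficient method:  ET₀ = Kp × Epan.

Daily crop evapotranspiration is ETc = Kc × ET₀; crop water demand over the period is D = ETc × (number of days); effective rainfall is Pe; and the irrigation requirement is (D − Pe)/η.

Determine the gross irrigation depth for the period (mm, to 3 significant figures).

28.2 mm

ET₀ = 0.71 × 3.4 = 2.4140 mm/d
ETc = Kc × ET₀ = 1.02 × 2.4140 = 2.4623 mm/d
Crop demand D = ETc × 31 d = 2.4623 × 31 = 76.331 mm
D − Pe = 76.331 − 51.5 = 24.831 mm
Gross irrigation = 24.831 / 0.88 = 28.217 mm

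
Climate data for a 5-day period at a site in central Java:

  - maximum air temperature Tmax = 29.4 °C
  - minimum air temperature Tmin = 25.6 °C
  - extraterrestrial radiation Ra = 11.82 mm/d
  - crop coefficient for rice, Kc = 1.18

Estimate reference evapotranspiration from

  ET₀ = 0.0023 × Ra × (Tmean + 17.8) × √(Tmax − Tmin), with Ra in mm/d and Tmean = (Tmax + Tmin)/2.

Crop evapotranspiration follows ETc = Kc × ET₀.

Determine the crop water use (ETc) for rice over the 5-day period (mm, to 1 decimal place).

Tmean = (29.4 + 25.6)/2 = 27.50 °C
ET₀ = 0.0023 × 11.82 × (27.50 + 17.8) × √3.8 = 0.0023 × 11.82 × 45.30 × 1.9494 = 2.4007 mm/d
ETc = Kc × ET₀ = 1.18 × 2.4007 = 2.8328 mm/d
Over 5 days: 2.8328 × 5 = 14.164 mm

14.2 mm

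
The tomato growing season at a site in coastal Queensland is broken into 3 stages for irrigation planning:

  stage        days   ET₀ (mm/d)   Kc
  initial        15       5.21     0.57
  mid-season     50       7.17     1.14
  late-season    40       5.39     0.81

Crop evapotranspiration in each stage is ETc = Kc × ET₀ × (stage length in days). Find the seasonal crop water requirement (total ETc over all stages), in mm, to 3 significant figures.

initial: 0.57 × 5.21 × 15 = 44.55 mm
mid-season: 1.14 × 7.17 × 50 = 408.69 mm
late-season: 0.81 × 5.39 × 40 = 174.64 mm
Seasonal total = 627.88 mm

628 mm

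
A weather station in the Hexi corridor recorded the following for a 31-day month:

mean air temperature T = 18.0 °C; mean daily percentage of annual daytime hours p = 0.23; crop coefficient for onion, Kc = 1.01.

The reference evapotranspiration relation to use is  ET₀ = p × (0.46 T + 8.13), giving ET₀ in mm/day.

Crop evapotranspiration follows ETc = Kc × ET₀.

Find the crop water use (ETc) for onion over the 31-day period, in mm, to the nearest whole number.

ET₀ = 0.23 × (0.46 × 18.0 + 8.13) = 0.23 × 16.410 = 3.7743 mm/d
ETc = Kc × ET₀ = 1.01 × 3.7743 = 3.8120 mm/d
Over 31 days: 3.8120 × 31 = 118.172 mm

118 mm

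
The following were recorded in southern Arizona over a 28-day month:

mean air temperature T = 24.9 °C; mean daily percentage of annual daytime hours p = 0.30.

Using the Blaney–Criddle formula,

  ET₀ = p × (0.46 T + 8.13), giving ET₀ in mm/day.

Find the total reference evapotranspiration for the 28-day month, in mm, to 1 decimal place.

ET₀ = 0.30 × (0.46 × 24.9 + 8.13) = 0.30 × 19.584 = 5.8752 mm/d
Monthly total = 5.8752 × 28 = 164.506 mm

164.5 mm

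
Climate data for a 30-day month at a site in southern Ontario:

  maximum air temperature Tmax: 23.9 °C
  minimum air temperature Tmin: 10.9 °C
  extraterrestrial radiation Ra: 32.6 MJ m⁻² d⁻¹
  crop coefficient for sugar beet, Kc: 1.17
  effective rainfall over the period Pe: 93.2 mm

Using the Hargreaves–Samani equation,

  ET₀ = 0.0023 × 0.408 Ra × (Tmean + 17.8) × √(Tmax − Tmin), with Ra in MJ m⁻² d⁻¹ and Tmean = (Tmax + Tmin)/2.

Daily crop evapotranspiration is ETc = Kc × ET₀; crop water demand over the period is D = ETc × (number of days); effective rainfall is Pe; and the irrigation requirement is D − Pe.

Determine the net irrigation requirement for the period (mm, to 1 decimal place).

43.1 mm

Tmean = (23.9 + 10.9)/2 = 17.40 °C
0.408 Ra = 0.408 × 32.6 = 13.3008 mm/d equivalent
ET₀ = 0.0023 × 13.3008 × (17.40 + 17.8) × √13.0 = 0.0023 × 13.3008 × 35.20 × 3.6056 = 3.8826 mm/d
ETc = Kc × ET₀ = 1.17 × 3.8826 = 4.5426 mm/d
Crop demand D = ETc × 30 d = 4.5426 × 30 = 136.278 mm
D − Pe = 136.278 − 93.2 = 43.078 mm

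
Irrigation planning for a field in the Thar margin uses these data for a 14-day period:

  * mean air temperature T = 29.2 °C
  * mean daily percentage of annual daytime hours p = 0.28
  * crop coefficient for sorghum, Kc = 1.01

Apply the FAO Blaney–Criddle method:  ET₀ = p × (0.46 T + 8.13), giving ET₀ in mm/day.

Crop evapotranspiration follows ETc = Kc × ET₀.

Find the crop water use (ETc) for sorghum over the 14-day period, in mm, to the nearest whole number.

ET₀ = 0.28 × (0.46 × 29.2 + 8.13) = 0.28 × 21.562 = 6.0374 mm/d
ETc = Kc × ET₀ = 1.01 × 6.0374 = 6.0978 mm/d
Over 14 days: 6.0978 × 14 = 85.369 mm

85 mm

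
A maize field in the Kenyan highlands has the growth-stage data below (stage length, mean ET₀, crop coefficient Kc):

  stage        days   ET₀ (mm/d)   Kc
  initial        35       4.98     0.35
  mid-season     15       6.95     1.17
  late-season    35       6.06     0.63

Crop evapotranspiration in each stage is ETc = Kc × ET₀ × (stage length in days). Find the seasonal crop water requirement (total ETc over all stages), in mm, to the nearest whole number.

317 mm

initial: 0.35 × 4.98 × 35 = 61.01 mm
mid-season: 1.17 × 6.95 × 15 = 121.97 mm
late-season: 0.63 × 6.06 × 35 = 133.62 mm
Seasonal total = 316.60 mm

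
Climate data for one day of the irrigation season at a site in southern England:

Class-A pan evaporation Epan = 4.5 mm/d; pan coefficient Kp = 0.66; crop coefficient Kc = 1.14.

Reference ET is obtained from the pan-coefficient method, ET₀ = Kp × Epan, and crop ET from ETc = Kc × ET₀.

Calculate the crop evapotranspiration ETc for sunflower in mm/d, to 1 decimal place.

ET₀ = 0.66 × 4.5 = 2.9700 mm/d
ETc = Kc × ET₀ = 1.14 × 2.9700 = 3.3858 mm/d

3.4 mm/d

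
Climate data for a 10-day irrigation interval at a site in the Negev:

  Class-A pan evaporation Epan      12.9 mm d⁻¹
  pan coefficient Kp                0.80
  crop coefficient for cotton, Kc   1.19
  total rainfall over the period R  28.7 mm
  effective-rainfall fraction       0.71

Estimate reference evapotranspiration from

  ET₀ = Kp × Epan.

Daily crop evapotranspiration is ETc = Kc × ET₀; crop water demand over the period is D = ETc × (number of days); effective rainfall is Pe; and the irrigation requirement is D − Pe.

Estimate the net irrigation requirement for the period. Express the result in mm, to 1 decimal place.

ET₀ = 0.80 × 12.9 = 10.3200 mm/d
ETc = Kc × ET₀ = 1.19 × 10.3200 = 12.2808 mm/d
Crop demand D = ETc × 10 d = 12.2808 × 10 = 122.808 mm
Pe = 0.71 × 28.7 = 20.377 mm
D − Pe = 122.808 − 20.377 = 102.431 mm

102.4 mm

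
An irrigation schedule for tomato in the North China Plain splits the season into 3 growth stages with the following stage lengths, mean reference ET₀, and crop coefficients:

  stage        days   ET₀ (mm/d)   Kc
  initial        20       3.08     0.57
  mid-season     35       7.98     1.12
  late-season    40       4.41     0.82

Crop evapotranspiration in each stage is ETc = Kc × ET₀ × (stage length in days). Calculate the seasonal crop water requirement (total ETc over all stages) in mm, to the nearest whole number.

493 mm

initial: 0.57 × 3.08 × 20 = 35.11 mm
mid-season: 1.12 × 7.98 × 35 = 312.82 mm
late-season: 0.82 × 4.41 × 40 = 144.65 mm
Seasonal total = 492.58 mm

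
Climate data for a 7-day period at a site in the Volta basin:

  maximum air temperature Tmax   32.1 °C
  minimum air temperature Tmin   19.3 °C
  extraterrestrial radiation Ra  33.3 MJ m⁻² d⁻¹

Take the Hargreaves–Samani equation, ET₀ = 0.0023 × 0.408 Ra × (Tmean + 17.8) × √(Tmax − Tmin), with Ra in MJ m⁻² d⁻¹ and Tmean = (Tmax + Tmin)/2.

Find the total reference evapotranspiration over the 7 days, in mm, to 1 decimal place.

34.0 mm

Tmean = (32.1 + 19.3)/2 = 25.70 °C
0.408 Ra = 0.408 × 33.3 = 13.5864 mm/d equivalent
ET₀ = 0.0023 × 13.5864 × (25.70 + 17.8) × √12.8 = 0.0023 × 13.5864 × 43.50 × 3.5777 = 4.8632 mm/d
Over 7 days: 4.8632 × 7 = 34.042 mm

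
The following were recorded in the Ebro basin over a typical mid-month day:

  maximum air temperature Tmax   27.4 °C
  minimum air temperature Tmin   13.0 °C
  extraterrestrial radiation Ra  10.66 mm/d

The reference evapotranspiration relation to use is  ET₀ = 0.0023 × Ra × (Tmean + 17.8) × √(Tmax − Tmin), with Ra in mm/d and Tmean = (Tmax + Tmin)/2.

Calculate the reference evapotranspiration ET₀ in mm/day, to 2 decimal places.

3.54 mm/day

Tmean = (27.4 + 13.0)/2 = 20.20 °C
ET₀ = 0.0023 × 10.66 × (20.20 + 17.8) × √14.4 = 0.0023 × 10.66 × 38.00 × 3.7947 = 3.5355 mm/d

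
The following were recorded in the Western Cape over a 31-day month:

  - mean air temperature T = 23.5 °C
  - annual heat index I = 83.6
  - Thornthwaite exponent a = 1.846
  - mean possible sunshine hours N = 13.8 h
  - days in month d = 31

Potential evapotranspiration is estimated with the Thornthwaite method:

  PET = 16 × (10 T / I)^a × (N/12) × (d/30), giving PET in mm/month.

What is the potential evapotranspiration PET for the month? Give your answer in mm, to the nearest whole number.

128 mm

10T/I = 10 × 23.5 / 83.6 = 2.8110
(10T/I)^a = 2.8110^1.846 = 6.7390
Uncorrected PET = 16 × 6.7390 = 107.824 mm
Correction = (N/12)(d/30) = (13.8/12)(31/30) = 1.1883
PET = 107.824 × 1.1883 = 128.127 mm/month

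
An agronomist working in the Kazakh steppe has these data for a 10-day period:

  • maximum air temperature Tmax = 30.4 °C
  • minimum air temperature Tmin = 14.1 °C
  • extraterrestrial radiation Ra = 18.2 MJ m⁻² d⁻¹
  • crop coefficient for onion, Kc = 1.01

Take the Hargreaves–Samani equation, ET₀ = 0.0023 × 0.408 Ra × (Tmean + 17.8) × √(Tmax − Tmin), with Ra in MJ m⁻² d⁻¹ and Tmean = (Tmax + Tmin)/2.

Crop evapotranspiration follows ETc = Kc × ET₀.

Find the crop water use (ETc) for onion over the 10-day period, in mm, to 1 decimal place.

27.9 mm

Tmean = (30.4 + 14.1)/2 = 22.25 °C
0.408 Ra = 0.408 × 18.2 = 7.4256 mm/d equivalent
ET₀ = 0.0023 × 7.4256 × (22.25 + 17.8) × √16.3 = 0.0023 × 7.4256 × 40.05 × 4.0373 = 2.7616 mm/d
ETc = Kc × ET₀ = 1.01 × 2.7616 = 2.7892 mm/d
Over 10 days: 2.7892 × 10 = 27.892 mm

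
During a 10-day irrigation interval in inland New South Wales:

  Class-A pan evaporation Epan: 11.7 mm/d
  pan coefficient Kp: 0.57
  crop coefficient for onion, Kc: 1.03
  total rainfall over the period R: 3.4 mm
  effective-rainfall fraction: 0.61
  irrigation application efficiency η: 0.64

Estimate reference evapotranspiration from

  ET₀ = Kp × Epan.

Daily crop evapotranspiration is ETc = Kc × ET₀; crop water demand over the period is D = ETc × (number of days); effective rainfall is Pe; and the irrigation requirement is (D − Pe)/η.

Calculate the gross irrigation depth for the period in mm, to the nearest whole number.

ET₀ = 0.57 × 11.7 = 6.6690 mm/d
ETc = Kc × ET₀ = 1.03 × 6.6690 = 6.8691 mm/d
Crop demand D = ETc × 10 d = 6.8691 × 10 = 68.691 mm
Pe = 0.61 × 3.4 = 2.074 mm
D − Pe = 68.691 − 2.074 = 66.617 mm
Gross irrigation = 66.617 / 0.64 = 104.089 mm

104 mm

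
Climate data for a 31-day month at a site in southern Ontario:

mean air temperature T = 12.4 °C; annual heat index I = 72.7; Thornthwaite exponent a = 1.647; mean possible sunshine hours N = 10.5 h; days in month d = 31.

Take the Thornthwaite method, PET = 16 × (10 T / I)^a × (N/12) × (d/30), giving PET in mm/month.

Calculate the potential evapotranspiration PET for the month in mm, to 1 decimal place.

34.9 mm

10T/I = 10 × 12.4 / 72.7 = 1.7056
(10T/I)^a = 1.7056^1.647 = 2.4094
Uncorrected PET = 16 × 2.4094 = 38.550 mm
Correction = (N/12)(d/30) = (10.5/12)(31/30) = 0.9042
PET = 38.550 × 0.9042 = 34.857 mm/month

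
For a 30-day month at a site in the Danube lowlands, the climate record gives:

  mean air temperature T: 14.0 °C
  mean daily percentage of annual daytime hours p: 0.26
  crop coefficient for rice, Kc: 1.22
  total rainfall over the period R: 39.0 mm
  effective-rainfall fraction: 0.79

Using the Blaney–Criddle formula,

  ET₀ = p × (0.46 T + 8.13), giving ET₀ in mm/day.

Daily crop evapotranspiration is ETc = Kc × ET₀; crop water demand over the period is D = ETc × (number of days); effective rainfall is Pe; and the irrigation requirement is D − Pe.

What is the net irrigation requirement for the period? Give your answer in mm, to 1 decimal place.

107.8 mm

ET₀ = 0.26 × (0.46 × 14.0 + 8.13) = 0.26 × 14.570 = 3.7882 mm/d
ETc = Kc × ET₀ = 1.22 × 3.7882 = 4.6216 mm/d
Crop demand D = ETc × 30 d = 4.6216 × 30 = 138.648 mm
Pe = 0.79 × 39.0 = 30.810 mm
D − Pe = 138.648 − 30.810 = 107.838 mm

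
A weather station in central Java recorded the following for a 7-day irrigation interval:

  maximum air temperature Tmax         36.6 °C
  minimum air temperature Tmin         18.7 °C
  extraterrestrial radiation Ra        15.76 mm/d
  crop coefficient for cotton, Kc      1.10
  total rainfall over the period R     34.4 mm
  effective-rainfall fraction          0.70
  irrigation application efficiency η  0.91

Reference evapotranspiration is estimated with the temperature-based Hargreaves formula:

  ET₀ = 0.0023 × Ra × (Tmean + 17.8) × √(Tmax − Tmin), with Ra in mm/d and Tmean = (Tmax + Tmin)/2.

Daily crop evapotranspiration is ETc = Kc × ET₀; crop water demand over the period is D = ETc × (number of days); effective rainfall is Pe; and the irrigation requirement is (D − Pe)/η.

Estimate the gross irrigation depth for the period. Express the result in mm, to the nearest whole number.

Tmean = (36.6 + 18.7)/2 = 27.65 °C
ET₀ = 0.0023 × 15.76 × (27.65 + 17.8) × √17.9 = 0.0023 × 15.76 × 45.45 × 4.2308 = 6.9701 mm/d
ETc = Kc × ET₀ = 1.10 × 6.9701 = 7.6671 mm/d
Crop demand D = ETc × 7 d = 7.6671 × 7 = 53.670 mm
Pe = 0.70 × 34.4 = 24.080 mm
D − Pe = 53.670 − 24.080 = 29.590 mm
Gross irrigation = 29.590 / 0.91 = 32.516 mm

33 mm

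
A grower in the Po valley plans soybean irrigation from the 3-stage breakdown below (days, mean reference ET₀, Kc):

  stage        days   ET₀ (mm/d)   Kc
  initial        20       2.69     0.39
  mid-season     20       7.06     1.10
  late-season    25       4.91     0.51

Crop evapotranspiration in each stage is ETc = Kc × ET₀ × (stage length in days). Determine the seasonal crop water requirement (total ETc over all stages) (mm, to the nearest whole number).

239 mm

initial: 0.39 × 2.69 × 20 = 20.98 mm
mid-season: 1.10 × 7.06 × 20 = 155.32 mm
late-season: 0.51 × 4.91 × 25 = 62.60 mm
Seasonal total = 238.90 mm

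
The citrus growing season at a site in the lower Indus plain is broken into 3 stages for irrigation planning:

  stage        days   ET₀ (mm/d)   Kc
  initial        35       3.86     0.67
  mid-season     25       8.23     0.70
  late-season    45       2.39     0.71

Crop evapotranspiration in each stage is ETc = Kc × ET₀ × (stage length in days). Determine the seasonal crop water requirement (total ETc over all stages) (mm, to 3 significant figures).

initial: 0.67 × 3.86 × 35 = 90.52 mm
mid-season: 0.70 × 8.23 × 25 = 144.03 mm
late-season: 0.71 × 2.39 × 45 = 76.36 mm
Seasonal total = 310.91 mm

311 mm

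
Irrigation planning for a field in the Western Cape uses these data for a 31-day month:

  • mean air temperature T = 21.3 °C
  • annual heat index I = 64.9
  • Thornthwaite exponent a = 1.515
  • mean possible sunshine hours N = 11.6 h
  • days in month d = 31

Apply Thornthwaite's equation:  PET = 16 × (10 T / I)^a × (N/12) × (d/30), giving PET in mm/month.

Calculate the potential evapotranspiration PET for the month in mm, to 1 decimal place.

96.7 mm

10T/I = 10 × 21.3 / 64.9 = 3.2820
(10T/I)^a = 3.2820^1.515 = 6.0527
Uncorrected PET = 16 × 6.0527 = 96.843 mm
Correction = (N/12)(d/30) = (11.6/12)(31/30) = 0.9989
PET = 96.843 × 0.9989 = 96.736 mm/month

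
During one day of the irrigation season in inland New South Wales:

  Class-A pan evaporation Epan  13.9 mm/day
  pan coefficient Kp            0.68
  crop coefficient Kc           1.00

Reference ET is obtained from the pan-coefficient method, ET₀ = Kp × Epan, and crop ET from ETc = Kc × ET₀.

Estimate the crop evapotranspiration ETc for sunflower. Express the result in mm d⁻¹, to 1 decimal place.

9.5 mm d⁻¹

ET₀ = 0.68 × 13.9 = 9.4520 mm/d
ETc = Kc × ET₀ = 1.00 × 9.4520 = 9.4520 mm/d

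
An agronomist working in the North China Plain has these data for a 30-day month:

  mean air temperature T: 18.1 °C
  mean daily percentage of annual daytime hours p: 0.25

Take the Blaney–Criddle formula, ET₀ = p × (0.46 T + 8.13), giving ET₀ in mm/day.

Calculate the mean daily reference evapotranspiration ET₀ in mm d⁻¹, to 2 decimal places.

ET₀ = 0.25 × (0.46 × 18.1 + 8.13) = 0.25 × 16.456 = 4.1140 mm/d

4.11 mm d⁻¹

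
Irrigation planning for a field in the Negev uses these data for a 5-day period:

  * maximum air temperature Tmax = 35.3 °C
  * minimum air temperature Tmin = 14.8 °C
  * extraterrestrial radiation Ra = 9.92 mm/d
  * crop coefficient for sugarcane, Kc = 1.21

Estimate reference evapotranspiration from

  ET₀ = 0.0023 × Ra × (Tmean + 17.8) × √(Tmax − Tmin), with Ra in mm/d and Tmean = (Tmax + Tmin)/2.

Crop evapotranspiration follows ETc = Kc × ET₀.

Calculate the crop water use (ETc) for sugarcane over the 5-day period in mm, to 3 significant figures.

26.8 mm

Tmean = (35.3 + 14.8)/2 = 25.05 °C
ET₀ = 0.0023 × 9.92 × (25.05 + 17.8) × √20.5 = 0.0023 × 9.92 × 42.85 × 4.5277 = 4.4266 mm/d
ETc = Kc × ET₀ = 1.21 × 4.4266 = 5.3562 mm/d
Over 5 days: 5.3562 × 5 = 26.781 mm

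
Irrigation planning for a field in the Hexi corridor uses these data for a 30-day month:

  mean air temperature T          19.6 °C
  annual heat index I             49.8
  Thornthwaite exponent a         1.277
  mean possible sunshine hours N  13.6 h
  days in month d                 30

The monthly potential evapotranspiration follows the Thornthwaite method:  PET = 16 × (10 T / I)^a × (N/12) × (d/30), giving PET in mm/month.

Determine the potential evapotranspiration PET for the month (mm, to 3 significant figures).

10T/I = 10 × 19.6 / 49.8 = 3.9357
(10T/I)^a = 3.9357^1.277 = 5.7523
Uncorrected PET = 16 × 5.7523 = 92.037 mm
Correction = (N/12)(d/30) = (13.6/12)(30/30) = 1.1333
PET = 92.037 × 1.1333 = 104.306 mm/month

104 mm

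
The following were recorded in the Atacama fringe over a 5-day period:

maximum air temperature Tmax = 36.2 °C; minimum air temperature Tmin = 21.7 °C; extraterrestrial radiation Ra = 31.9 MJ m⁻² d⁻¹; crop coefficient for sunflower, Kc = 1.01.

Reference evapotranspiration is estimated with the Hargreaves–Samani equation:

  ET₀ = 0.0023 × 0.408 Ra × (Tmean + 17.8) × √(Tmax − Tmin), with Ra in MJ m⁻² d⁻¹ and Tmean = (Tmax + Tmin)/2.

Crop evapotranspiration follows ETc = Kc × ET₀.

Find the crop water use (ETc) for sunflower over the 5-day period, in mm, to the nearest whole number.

Tmean = (36.2 + 21.7)/2 = 28.95 °C
0.408 Ra = 0.408 × 31.9 = 13.0152 mm/d equivalent
ET₀ = 0.0023 × 13.0152 × (28.95 + 17.8) × √14.5 = 0.0023 × 13.0152 × 46.75 × 3.8079 = 5.3290 mm/d
ETc = Kc × ET₀ = 1.01 × 5.3290 = 5.3823 mm/d
Over 5 days: 5.3823 × 5 = 26.912 mm

27 mm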